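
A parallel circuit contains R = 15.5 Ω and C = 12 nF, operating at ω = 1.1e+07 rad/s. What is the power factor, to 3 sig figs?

X_C = 1/(ωC) = 7.58 Ω
Parallel: admittances add. Y = 1/R + jωC
Y = (0.0645 + j0.132) S
|Y| = 0.147 S → |Z| = 1/|Y| = 6.81 Ω, ∠Z = −∠Y = -64.0°
cos φ = cos(-64.0°) = 0.439

0.439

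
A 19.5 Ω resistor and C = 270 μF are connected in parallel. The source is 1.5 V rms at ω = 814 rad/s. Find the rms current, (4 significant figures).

338.5 mA

X_C = 1/(ωC) = 4.550 Ω
Parallel: admittances add. Y = 1/R + jωC
Y = (0.05128 + j0.2198) S
|Y| = 0.2257 S → |Z| = 1/|Y| = 4.431 Ω, ∠Z = −∠Y = -76.87°
I = V/|Z| = 1.5/4.431 = 338.5 mA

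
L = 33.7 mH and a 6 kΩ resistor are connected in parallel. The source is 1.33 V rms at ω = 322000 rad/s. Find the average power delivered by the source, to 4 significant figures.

X_L = ωL = 10850 Ω
Parallel: admittances add. Y = 1/R + 1/(jωL)
Y = (0.0001667 − j9.215e-05) S
|Y| = 0.0001904 S → |Z| = 1/|Y| = 5251 Ω, ∠Z = −∠Y = 28.94°
I = V/|Z| = 253.3 μA
P = VI cos φ = 1.33 × 0.0002533 × cos(28.94°) = 294.8 μW

294.8 μW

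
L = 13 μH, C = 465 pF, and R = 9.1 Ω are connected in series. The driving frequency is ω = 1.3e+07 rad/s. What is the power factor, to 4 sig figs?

X_L = ωL = 169.0 Ω
X_C = 1/(ωC) = 165.4 Ω
Net reactance X = X_L − X_C = 3.574 Ω
Z = 9.100 + j3.574 Ω
|Z| = √(9.100² + 3.574²) = 9.777 Ω
∠Z = arctan(3.574/9.100) = 21.44°
cos φ = cos(21.44°) = 0.9308

0.9308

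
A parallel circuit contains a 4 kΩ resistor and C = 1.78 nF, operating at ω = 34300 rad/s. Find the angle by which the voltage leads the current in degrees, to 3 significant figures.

-13.7°

X_C = 1/(ωC) = 16400 Ω
Parallel: admittances add. Y = 1/R + jωC
Y = (0.000250 + j6.11e-05) S
|Y| = 0.000257 S → |Z| = 1/|Y| = 3890 Ω, ∠Z = −∠Y = -13.7°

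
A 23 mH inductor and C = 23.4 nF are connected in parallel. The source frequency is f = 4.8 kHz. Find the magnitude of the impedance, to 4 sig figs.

ω = 2πf = 30160 rad/s
X_L = ωL = 693.7 Ω
X_C = 1/(ωC) = 1417 Ω
Parallel: admittances add. Y = 1/(jωL) + jωC
Y = (0 − j0.0007359) S
|Y| = 0.0007359 S → |Z| = 1/|Y| = 1359 Ω, ∠Z = −∠Y = 90.00°

1359 Ω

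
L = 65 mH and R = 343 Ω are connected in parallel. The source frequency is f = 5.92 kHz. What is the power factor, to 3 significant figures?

0.990

ω = 2πf = 37200 rad/s
X_L = ωL = 2420 Ω
Parallel: admittances add. Y = 1/R + 1/(jωL)
Y = (0.00292 − j0.000414) S
|Y| = 0.00294 S → |Z| = 1/|Y| = 340 Ω, ∠Z = −∠Y = 8.07°
cos φ = cos(8.07°) = 0.990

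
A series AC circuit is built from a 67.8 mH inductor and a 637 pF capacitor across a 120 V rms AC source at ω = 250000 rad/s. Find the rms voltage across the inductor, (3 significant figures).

191 V

X_L = ωL = 17000 Ω
X_C = 1/(ωC) = 6280 Ω
Net reactance X = X_L − X_C = 10700 Ω
Z = j10700 Ω
|Z| = √(0² + 10700²) = 10700 Ω
I = V/|Z| = 11.2 mA
V_L = I·|Z_L| = 0.0112 × 17000 = 191 V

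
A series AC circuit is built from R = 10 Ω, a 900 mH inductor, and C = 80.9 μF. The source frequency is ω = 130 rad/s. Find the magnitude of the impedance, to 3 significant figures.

X_L = ωL = 117 Ω
X_C = 1/(ωC) = 95.1 Ω
Net reactance X = X_L − X_C = 21.9 Ω
Z = 10.0 + j21.9 Ω
|Z| = √(10.0² + 21.9²) = 24.1 Ω

24.1 Ω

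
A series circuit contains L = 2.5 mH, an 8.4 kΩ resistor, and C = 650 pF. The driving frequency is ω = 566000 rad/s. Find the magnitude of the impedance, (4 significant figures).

8500 Ω

X_L = ωL = 1415 Ω
X_C = 1/(ωC) = 2718 Ω
Net reactance X = X_L − X_C = -1303 Ω
Z = 8400 − j1303 Ω
|Z| = √(8400² + 1303²) = 8500 Ω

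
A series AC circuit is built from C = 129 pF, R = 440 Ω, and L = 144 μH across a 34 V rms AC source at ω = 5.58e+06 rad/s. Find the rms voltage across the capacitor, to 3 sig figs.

X_L = ωL = 804 Ω
X_C = 1/(ωC) = 1390 Ω
Net reactance X = X_L − X_C = -586 Ω
Z = 440 − j586 Ω
|Z| = √(440² + 586²) = 733 Ω
I = V/|Z| = 46.4 mA
V_C = I·|Z_C| = 0.0464 × 1390 = 64.5 V

64.5 V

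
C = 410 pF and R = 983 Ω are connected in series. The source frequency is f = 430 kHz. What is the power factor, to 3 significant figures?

ω = 2πf = 2.702e+06 rad/s
X_C = 1/(ωC) = 903 Ω
Z = 983 − j903 Ω
|Z| = √(983² + 903²) = 1330 Ω
∠Z = arctan(-903/983) = -42.6°
cos φ = cos(-42.6°) = 0.737

0.737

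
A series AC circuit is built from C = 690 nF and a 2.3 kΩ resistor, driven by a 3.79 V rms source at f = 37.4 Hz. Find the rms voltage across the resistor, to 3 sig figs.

1.32 V

ω = 2πf = 235.0 rad/s
X_C = 1/(ωC) = 6170 Ω
Z = 2300 − j6170 Ω
|Z| = √(2300² + 6170²) = 6580 Ω
I = V/|Z| = 576 μA
V_R = I·|Z_R| = 0.000576 × 2300 = 1.32 V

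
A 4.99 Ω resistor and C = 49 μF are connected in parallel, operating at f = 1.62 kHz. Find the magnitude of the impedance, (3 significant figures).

1.86 Ω

ω = 2πf = 10180 rad/s
X_C = 1/(ωC) = 2.00 Ω
Parallel: admittances add. Y = 1/R + jωC
Y = (0.200 + j0.499) S
|Y| = 0.538 S → |Z| = 1/|Y| = 1.86 Ω, ∠Z = −∠Y = -68.1°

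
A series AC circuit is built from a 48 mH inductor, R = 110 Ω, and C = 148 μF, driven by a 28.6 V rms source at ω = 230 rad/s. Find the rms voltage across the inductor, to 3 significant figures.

2.83 V

X_L = ωL = 11.0 Ω
X_C = 1/(ωC) = 29.4 Ω
Net reactance X = X_L − X_C = -18.3 Ω
Z = 110 − j18.3 Ω
|Z| = √(110² + 18.3²) = 112 Ω
I = V/|Z| = 256 mA
V_L = I·|Z_L| = 0.256 × 11.0 = 2.83 V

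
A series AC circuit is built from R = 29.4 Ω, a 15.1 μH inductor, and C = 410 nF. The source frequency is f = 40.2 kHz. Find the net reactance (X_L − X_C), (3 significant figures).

-5.84 Ω

ω = 2πf = 252600 rad/s
X_L = ωL = 3.81 Ω
X_C = 1/(ωC) = 9.66 Ω
X = 3.81 − 9.66 = -5.84 Ω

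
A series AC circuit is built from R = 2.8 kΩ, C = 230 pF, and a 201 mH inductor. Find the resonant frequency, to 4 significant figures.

ω₀ = 1/√(LC) = 1/√(0.201 × 2.3e-10) = 147100 rad/s
f₀ = ω₀/(2π) = 23.41 kHz

23.41 kHz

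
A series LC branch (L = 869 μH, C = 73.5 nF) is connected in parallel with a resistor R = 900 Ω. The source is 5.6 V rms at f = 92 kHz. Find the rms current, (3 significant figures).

13.2 mA

ω = 2πf = 578100 rad/s
X_L = ωL = 502 Ω
X_C = 1/(ωC) = 23.5 Ω
Branch 1: Z₁ = R = 900 Ω
Branch 2 (series LC): Z₂ = j(X_L − X_C) = j479 Ω
Parallel: Z = Z₁Z₂/(Z₁+Z₂), |Z| = 423 Ω, ∠Z = 62.0°
I = V/|Z| = 5.6/423 = 13.2 mA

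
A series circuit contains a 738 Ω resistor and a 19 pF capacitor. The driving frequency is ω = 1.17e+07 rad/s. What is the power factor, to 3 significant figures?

X_C = 1/(ωC) = 4500 Ω
Z = 738 − j4500 Ω
|Z| = √(738² + 4500²) = 4560 Ω
∠Z = arctan(-4500/738) = -80.7°
cos φ = cos(-80.7°) = 0.162

0.162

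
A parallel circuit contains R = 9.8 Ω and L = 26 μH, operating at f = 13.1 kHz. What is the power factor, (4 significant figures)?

ω = 2πf = 82310 rad/s
X_L = ωL = 2.140 Ω
Parallel: admittances add. Y = 1/R + 1/(jωL)
Y = (0.1020 − j0.4673) S
|Y| = 0.4783 S → |Z| = 1/|Y| = 2.091 Ω, ∠Z = −∠Y = 77.68°
cos φ = cos(77.68°) = 0.2133

0.2133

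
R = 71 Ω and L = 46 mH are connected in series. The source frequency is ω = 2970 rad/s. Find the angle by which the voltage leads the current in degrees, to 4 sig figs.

62.54°

X_L = ωL = 136.6 Ω
Z = 71.00 + j136.6 Ω
|Z| = √(71.00² + 136.6²) = 154.0 Ω
∠Z = arctan(136.6/71.00) = 62.54°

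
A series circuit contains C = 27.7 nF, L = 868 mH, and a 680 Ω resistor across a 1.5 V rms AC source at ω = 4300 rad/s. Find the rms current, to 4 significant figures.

318.3 μA

X_L = ωL = 3732 Ω
X_C = 1/(ωC) = 8396 Ω
Net reactance X = X_L − X_C = -4663 Ω
Z = 680.0 − j4663 Ω
|Z| = √(680.0² + 4663²) = 4713 Ω
I = V/|Z| = 1.5/4713 = 318.3 μA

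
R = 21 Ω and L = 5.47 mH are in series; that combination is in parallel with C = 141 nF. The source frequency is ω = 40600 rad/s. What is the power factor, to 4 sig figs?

X_L = ωL = 222.1 Ω
X_C = 1/(ωC) = 174.7 Ω
Branch 1 (R+jX_L): Z₁ = 21.00 + j222.1 Ω, |Z₁| = 223.1 Ω
Branch 2 (−jX_C): Z₂ = −j174.7 Ω
Parallel: Z = Z₁Z₂/(Z₁+Z₂), |Z| = 751.7 Ω, ∠Z = -71.51°
cos φ = cos(-71.51°) = 0.3172

0.3172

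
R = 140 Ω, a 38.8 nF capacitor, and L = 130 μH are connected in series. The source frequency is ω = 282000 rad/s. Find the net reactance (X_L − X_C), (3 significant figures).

X_L = ωL = 36.7 Ω
X_C = 1/(ωC) = 91.4 Ω
X = 36.7 − 91.4 = -54.7 Ω

-54.7 Ω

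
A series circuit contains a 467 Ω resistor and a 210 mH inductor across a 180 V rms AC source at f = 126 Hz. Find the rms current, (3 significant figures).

ω = 2πf = 791.7 rad/s
X_L = ωL = 166 Ω
Z = 467 + j166 Ω
|Z| = √(467² + 166²) = 496 Ω
I = V/|Z| = 180/496 = 363 mA

363 mA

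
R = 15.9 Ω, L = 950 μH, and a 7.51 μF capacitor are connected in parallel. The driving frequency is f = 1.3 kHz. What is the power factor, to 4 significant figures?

ω = 2πf = 8168 rad/s
X_L = ωL = 7.760 Ω
X_C = 1/(ωC) = 16.30 Ω
Parallel: admittances add. Y = 1/R + 1/(jωL) + jωC
Y = (0.06289 − j0.06753) S
|Y| = 0.09228 S → |Z| = 1/|Y| = 10.84 Ω, ∠Z = −∠Y = 47.04°
cos φ = cos(47.04°) = 0.6815

0.6815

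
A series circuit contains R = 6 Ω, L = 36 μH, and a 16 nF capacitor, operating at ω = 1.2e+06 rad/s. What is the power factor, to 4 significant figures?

0.5597

X_L = ωL = 43.20 Ω
X_C = 1/(ωC) = 52.08 Ω
Net reactance X = X_L − X_C = -8.883 Ω
Z = 6.000 − j8.883 Ω
|Z| = √(6.000² + 8.883²) = 10.72 Ω
∠Z = arctan(-8.883/6.000) = -55.96°
cos φ = cos(-55.96°) = 0.5597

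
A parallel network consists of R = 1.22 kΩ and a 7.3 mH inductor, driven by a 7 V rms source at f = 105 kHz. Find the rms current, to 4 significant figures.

ω = 2πf = 659700 rad/s
X_L = ωL = 4816 Ω
Parallel: admittances add. Y = 1/R + 1/(jωL)
Y = (0.0008197 − j0.0002076) S
|Y| = 0.0008456 S → |Z| = 1/|Y| = 1183 Ω, ∠Z = −∠Y = 14.22°
I = V/|Z| = 7/1183 = 5.919 mA

5.919 mA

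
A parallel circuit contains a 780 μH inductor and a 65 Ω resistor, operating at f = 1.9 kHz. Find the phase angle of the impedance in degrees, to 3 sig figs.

ω = 2πf = 11940 rad/s
X_L = ωL = 9.31 Ω
Parallel: admittances add. Y = 1/R + 1/(jωL)
Y = (0.0154 − j0.107) S
|Y| = 0.108 S → |Z| = 1/|Y| = 9.22 Ω, ∠Z = −∠Y = 81.8°

81.8°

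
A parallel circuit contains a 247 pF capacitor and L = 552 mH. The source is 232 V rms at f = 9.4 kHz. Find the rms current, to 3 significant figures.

3.73 mA

ω = 2πf = 59060 rad/s
X_L = ωL = 32600 Ω
X_C = 1/(ωC) = 68500 Ω
Parallel: admittances add. Y = 1/(jωL) + jωC
Y = (0 − j1.61e-05) S
|Y| = 1.61e-05 S → |Z| = 1/|Y| = 62200 Ω, ∠Z = −∠Y = 90.0°
I = V/|Z| = 232/62200 = 3.73 mA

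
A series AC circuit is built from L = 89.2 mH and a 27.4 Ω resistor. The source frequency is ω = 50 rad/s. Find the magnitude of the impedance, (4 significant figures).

27.76 Ω

X_L = ωL = 4.460 Ω
Z = 27.40 + j4.460 Ω
|Z| = √(27.40² + 4.460²) = 27.76 Ω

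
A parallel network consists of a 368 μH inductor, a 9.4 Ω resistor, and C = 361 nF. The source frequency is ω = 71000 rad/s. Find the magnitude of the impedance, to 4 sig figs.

9.334 Ω

X_L = ωL = 26.13 Ω
X_C = 1/(ωC) = 39.02 Ω
Parallel: admittances add. Y = 1/R + 1/(jωL) + jωC
Y = (0.1064 − j0.01264) S
|Y| = 0.1071 S → |Z| = 1/|Y| = 9.334 Ω, ∠Z = −∠Y = 6.777°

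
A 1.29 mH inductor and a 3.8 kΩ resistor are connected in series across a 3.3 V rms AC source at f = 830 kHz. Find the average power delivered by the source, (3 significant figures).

693 μW

ω = 2πf = 5.215e+06 rad/s
X_L = ωL = 6730 Ω
Z = 3800 + j6730 Ω
|Z| = √(3800² + 6730²) = 7730 Ω
∠Z = arctan(6730/3800) = 60.5°
I = V/|Z| = 427 μA
P = VI cos φ = 3.3 × 0.000427 × cos(60.5°) = 693 μW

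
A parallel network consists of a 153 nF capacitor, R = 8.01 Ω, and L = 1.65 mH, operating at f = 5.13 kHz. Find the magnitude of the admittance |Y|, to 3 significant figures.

126 mS

ω = 2πf = 32230 rad/s
X_L = ωL = 53.2 Ω
X_C = 1/(ωC) = 203 Ω
Parallel: admittances add. Y = 1/R + 1/(jωL) + jωC
Y = (0.125 − j0.0139) S
|Y| = 0.126 S → |Z| = 1/|Y| = 7.96 Ω, ∠Z = −∠Y = 6.34°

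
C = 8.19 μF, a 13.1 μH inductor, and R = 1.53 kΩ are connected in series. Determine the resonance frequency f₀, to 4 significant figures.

15.37 kHz

ω₀ = 1/√(LC) = 1/√(1.31e-05 × 8.19e-06) = 96540 rad/s
f₀ = ω₀/(2π) = 15.37 kHz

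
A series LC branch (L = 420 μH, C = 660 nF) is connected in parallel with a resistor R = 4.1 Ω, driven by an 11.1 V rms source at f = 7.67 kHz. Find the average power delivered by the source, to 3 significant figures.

ω = 2πf = 48190 rad/s
X_L = ωL = 20.2 Ω
X_C = 1/(ωC) = 31.4 Ω
Branch 1: Z₁ = R = 4.10 Ω
Branch 2 (series LC): Z₂ = j(X_L − X_C) = −j11.2 Ω
Parallel: Z = Z₁Z₂/(Z₁+Z₂), |Z| = 3.85 Ω, ∠Z = -20.1°
I = V/|Z| = 2.88 A
P = VI cos φ = 11.1 × 2.88 × cos(-20.1°) = 30.1 W

30.1 W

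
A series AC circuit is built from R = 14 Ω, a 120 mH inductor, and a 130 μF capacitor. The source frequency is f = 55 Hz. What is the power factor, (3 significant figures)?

ω = 2πf = 345.6 rad/s
X_L = ωL = 41.5 Ω
X_C = 1/(ωC) = 22.3 Ω
Net reactance X = X_L − X_C = 19.2 Ω
Z = 14.0 + j19.2 Ω
|Z| = √(14.0² + 19.2²) = 23.8 Ω
∠Z = arctan(19.2/14.0) = 53.9°
cos φ = cos(53.9°) = 0.589

0.589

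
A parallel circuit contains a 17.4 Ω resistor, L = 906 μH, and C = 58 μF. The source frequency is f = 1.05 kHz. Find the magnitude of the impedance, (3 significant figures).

4.49 Ω

ω = 2πf = 6597 rad/s
X_L = ωL = 5.98 Ω
X_C = 1/(ωC) = 2.61 Ω
Parallel: admittances add. Y = 1/R + 1/(jωL) + jωC
Y = (0.0575 + j0.215) S
|Y| = 0.223 S → |Z| = 1/|Y| = 4.49 Ω, ∠Z = −∠Y = -75.1°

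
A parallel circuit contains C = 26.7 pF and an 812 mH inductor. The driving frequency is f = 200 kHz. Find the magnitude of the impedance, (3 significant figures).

30700 Ω

ω = 2πf = 1.257e+06 rad/s
X_L = ωL = 1.02e+06 Ω
X_C = 1/(ωC) = 29800 Ω
Parallel: admittances add. Y = 1/(jωL) + jωC
Y = (0 + j3.26e-05) S
|Y| = 3.26e-05 S → |Z| = 1/|Y| = 30700 Ω, ∠Z = −∠Y = -90.0°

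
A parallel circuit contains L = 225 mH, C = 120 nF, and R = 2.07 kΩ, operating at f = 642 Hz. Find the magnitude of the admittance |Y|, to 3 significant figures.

ω = 2πf = 4034 rad/s
X_L = ωL = 908 Ω
X_C = 1/(ωC) = 2070 Ω
Parallel: admittances add. Y = 1/R + 1/(jωL) + jωC
Y = (0.000483 − j0.000618) S
|Y| = 0.000784 S → |Z| = 1/|Y| = 1280 Ω, ∠Z = −∠Y = 52.0°

784 μS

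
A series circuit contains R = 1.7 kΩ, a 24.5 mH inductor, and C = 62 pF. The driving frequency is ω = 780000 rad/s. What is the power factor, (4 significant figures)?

X_L = ωL = 19110 Ω
X_C = 1/(ωC) = 20680 Ω
Net reactance X = X_L − X_C = -1568 Ω
Z = 1700 − j1568 Ω
|Z| = √(1700² + 1568²) = 2313 Ω
∠Z = arctan(-1568/1700) = -42.69°
cos φ = cos(-42.69°) = 0.7350

0.7350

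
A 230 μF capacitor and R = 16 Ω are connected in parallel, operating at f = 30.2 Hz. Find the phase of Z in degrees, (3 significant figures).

-34.9°

ω = 2πf = 189.8 rad/s
X_C = 1/(ωC) = 22.9 Ω
Parallel: admittances add. Y = 1/R + jωC
Y = (0.0625 + j0.0436) S
|Y| = 0.0762 S → |Z| = 1/|Y| = 13.1 Ω, ∠Z = −∠Y = -34.9°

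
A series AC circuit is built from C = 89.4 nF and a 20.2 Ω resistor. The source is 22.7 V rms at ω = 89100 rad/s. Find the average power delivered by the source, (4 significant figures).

X_C = 1/(ωC) = 125.5 Ω
Z = 20.20 − j125.5 Ω
|Z| = √(20.20² + 125.5²) = 127.2 Ω
∠Z = arctan(-125.5/20.20) = -80.86°
I = V/|Z| = 178.5 mA
P = VI cos φ = 22.7 × 0.1785 × cos(-80.86°) = 643.8 mW

643.8 mW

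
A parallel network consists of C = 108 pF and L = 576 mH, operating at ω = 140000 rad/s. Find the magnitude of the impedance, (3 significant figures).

X_L = ωL = 80600 Ω
X_C = 1/(ωC) = 66100 Ω
Parallel: admittances add. Y = 1/(jωL) + jωC
Y = (0 + j2.72e-06) S
|Y| = 2.72e-06 S → |Z| = 1/|Y| = 368000 Ω, ∠Z = −∠Y = -90.0°

368000 Ω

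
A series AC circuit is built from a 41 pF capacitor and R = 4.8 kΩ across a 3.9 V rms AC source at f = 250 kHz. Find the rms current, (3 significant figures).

ω = 2πf = 1.571e+06 rad/s
X_C = 1/(ωC) = 15500 Ω
Z = 4800 − j15500 Ω
|Z| = √(4800² + 15500²) = 16300 Ω
I = V/|Z| = 3.9/16300 = 240 μA

240 μA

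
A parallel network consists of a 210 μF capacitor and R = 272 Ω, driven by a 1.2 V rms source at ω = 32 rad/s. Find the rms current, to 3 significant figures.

X_C = 1/(ωC) = 149 Ω
Parallel: admittances add. Y = 1/R + jωC
Y = (0.00368 + j0.00672) S
|Y| = 0.00766 S → |Z| = 1/|Y| = 131 Ω, ∠Z = −∠Y = -61.3°
I = V/|Z| = 1.2/131 = 9.19 mA

9.19 mA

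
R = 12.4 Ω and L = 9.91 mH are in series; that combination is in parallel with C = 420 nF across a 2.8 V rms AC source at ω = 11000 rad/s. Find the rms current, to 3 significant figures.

12.8 mA

X_L = ωL = 109 Ω
X_C = 1/(ωC) = 216 Ω
Branch 1 (R+jX_L): Z₁ = 12.4 + j109 Ω, |Z₁| = 110 Ω
Branch 2 (−jX_C): Z₂ = −j216 Ω
Parallel: Z = Z₁Z₂/(Z₁+Z₂), |Z| = 220 Ω, ∠Z = 76.9°
I = V/|Z| = 2.8/220 = 12.8 mA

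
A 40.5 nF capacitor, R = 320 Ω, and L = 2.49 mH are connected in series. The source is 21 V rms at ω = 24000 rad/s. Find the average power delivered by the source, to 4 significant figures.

135.5 mW

X_L = ωL = 59.76 Ω
X_C = 1/(ωC) = 1029 Ω
Net reactance X = X_L − X_C = -969.0 Ω
Z = 320.0 − j969.0 Ω
|Z| = √(320.0² + 969.0²) = 1021 Ω
∠Z = arctan(-969.0/320.0) = -71.73°
I = V/|Z| = 20.58 mA
P = VI cos φ = 21 × 0.02058 × cos(-71.73°) = 135.5 mW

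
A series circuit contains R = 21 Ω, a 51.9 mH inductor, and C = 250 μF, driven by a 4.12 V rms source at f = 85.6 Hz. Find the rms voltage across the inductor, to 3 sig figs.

3.92 V

ω = 2πf = 537.8 rad/s
X_L = ωL = 27.9 Ω
X_C = 1/(ωC) = 7.44 Ω
Net reactance X = X_L − X_C = 20.5 Ω
Z = 21.0 + j20.5 Ω
|Z| = √(21.0² + 20.5²) = 29.3 Ω
I = V/|Z| = 140 mA
V_L = I·|Z_L| = 0.140 × 27.9 = 3.92 V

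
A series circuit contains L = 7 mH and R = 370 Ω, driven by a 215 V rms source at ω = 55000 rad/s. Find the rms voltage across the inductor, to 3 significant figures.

X_L = ωL = 385 Ω
Z = 370 + j385 Ω
|Z| = √(370² + 385²) = 534 Ω
I = V/|Z| = 403 mA
V_L = I·|Z_L| = 0.403 × 385 = 155 V

155 V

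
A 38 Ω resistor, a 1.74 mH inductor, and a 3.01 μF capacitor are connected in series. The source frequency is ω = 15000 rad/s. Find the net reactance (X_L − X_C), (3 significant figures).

3.95 Ω

X_L = ωL = 26.1 Ω
X_C = 1/(ωC) = 22.1 Ω
X = 26.1 − 22.1 = 3.95 Ω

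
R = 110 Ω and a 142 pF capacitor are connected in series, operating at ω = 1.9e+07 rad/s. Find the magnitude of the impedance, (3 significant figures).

X_C = 1/(ωC) = 371 Ω
Z = 110 − j371 Ω
|Z| = √(110² + 371²) = 387 Ω

387 Ω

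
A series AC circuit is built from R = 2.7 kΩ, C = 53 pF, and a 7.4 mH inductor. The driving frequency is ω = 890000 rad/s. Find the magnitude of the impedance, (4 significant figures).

14860 Ω

X_L = ωL = 6586 Ω
X_C = 1/(ωC) = 21200 Ω
Net reactance X = X_L − X_C = -14610 Ω
Z = 2700 − j14610 Ω
|Z| = √(2700² + 14610²) = 14860 Ω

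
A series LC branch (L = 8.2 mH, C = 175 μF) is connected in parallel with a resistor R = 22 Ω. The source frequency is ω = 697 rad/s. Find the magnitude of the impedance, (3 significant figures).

2.47 Ω

X_L = ωL = 5.72 Ω
X_C = 1/(ωC) = 8.20 Ω
Branch 1: Z₁ = R = 22.0 Ω
Branch 2 (series LC): Z₂ = j(X_L − X_C) = −j2.48 Ω
Parallel: Z = Z₁Z₂/(Z₁+Z₂), |Z| = 2.47 Ω, ∠Z = -83.6°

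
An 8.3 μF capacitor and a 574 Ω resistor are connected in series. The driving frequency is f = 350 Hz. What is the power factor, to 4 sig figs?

ω = 2πf = 2199 rad/s
X_C = 1/(ωC) = 54.79 Ω
Z = 574.0 − j54.79 Ω
|Z| = √(574.0² + 54.79²) = 576.6 Ω
∠Z = arctan(-54.79/574.0) = -5.452°
cos φ = cos(-5.452°) = 0.9955

0.9955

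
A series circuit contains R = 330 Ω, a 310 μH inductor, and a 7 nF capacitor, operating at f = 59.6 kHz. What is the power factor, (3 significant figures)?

ω = 2πf = 374500 rad/s
X_L = ωL = 116 Ω
X_C = 1/(ωC) = 381 Ω
Net reactance X = X_L − X_C = -265 Ω
Z = 330 − j265 Ω
|Z| = √(330² + 265²) = 423 Ω
∠Z = arctan(-265/330) = -38.8°
cos φ = cos(-38.8°) = 0.779

0.779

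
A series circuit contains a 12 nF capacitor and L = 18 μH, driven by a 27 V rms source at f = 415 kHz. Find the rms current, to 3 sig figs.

1.80 A

ω = 2πf = 2.608e+06 rad/s
X_L = ωL = 46.9 Ω
X_C = 1/(ωC) = 32.0 Ω
Net reactance X = X_L − X_C = 15.0 Ω
Z = j15.0 Ω
|Z| = √(0² + 15.0²) = 15.0 Ω
I = V/|Z| = 27/15.0 = 1.80 A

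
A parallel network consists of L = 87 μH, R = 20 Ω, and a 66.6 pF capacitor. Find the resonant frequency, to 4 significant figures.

ω₀ = 1/√(LC) = 1/√(8.7e-05 × 6.66e-11) = 1.314e+07 rad/s
f₀ = ω₀/(2π) = 2.091 MHz

2.091 MHz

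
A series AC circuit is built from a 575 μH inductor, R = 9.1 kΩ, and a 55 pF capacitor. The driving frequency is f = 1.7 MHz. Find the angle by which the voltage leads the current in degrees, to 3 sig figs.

26.0°

ω = 2πf = 1.068e+07 rad/s
X_L = ωL = 6140 Ω
X_C = 1/(ωC) = 1700 Ω
Net reactance X = X_L − X_C = 4440 Ω
Z = 9100 + j4440 Ω
|Z| = √(9100² + 4440²) = 10100 Ω
∠Z = arctan(4440/9100) = 26.0°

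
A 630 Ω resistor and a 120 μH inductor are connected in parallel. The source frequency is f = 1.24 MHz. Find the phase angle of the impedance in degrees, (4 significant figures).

ω = 2πf = 7.791e+06 rad/s
X_L = ωL = 934.9 Ω
Parallel: admittances add. Y = 1/R + 1/(jωL)
Y = (0.001587 − j0.001070) S
|Y| = 0.001914 S → |Z| = 1/|Y| = 522.5 Ω, ∠Z = −∠Y = 33.97°

33.97°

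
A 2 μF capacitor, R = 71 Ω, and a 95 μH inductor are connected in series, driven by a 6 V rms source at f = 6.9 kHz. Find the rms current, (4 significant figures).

84.05 mA

ω = 2πf = 43350 rad/s
X_L = ωL = 4.119 Ω
X_C = 1/(ωC) = 11.53 Ω
Net reactance X = X_L − X_C = -7.414 Ω
Z = 71.00 − j7.414 Ω
|Z| = √(71.00² + 7.414²) = 71.39 Ω
I = V/|Z| = 6/71.39 = 84.05 mA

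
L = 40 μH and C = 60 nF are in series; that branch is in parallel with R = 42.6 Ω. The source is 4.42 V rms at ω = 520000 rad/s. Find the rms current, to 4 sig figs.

406.3 mA

X_L = ωL = 20.80 Ω
X_C = 1/(ωC) = 32.05 Ω
Branch 1: Z₁ = R = 42.60 Ω
Branch 2 (series LC): Z₂ = j(X_L − X_C) = −j11.25 Ω
Parallel: Z = Z₁Z₂/(Z₁+Z₂), |Z| = 10.88 Ω, ∠Z = -75.21°
I = V/|Z| = 4.42/10.88 = 406.3 mA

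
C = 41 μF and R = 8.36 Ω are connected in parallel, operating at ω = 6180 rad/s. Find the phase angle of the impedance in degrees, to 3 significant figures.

-64.7°

X_C = 1/(ωC) = 3.95 Ω
Parallel: admittances add. Y = 1/R + jωC
Y = (0.120 + j0.253) S
|Y| = 0.280 S → |Z| = 1/|Y| = 3.57 Ω, ∠Z = −∠Y = -64.7°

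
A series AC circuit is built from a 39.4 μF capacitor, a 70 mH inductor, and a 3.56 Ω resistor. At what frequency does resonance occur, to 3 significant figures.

95.8 Hz

ω₀ = 1/√(LC) = 1/√(0.07 × 3.94e-05) = 602.1 rad/s
f₀ = ω₀/(2π) = 95.8 Hz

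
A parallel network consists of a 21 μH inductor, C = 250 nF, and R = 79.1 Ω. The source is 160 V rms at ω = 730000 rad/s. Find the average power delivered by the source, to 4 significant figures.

X_L = ωL = 15.33 Ω
X_C = 1/(ωC) = 5.479 Ω
Parallel: admittances add. Y = 1/R + 1/(jωL) + jωC
Y = (0.01264 + j0.1173) S
|Y| = 0.1179 S → |Z| = 1/|Y| = 8.478 Ω, ∠Z = −∠Y = -83.85°
I = V/|Z| = 18.87 A
P = VI cos φ = 160 × 18.87 × cos(-83.85°) = 323.6 W

323.6 W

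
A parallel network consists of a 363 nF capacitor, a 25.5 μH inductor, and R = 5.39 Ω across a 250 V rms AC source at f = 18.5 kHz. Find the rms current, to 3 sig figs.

ω = 2πf = 116200 rad/s
X_L = ωL = 2.96 Ω
X_C = 1/(ωC) = 23.7 Ω
Parallel: admittances add. Y = 1/R + 1/(jωL) + jωC
Y = (0.186 − j0.295) S
|Y| = 0.349 S → |Z| = 1/|Y| = 2.87 Ω, ∠Z = −∠Y = 57.8°
I = V/|Z| = 250/2.87 = 87.2 A

87.2 A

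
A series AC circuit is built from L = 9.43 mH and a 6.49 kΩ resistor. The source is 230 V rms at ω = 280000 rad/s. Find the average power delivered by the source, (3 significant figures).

6.99 W

X_L = ωL = 2640 Ω
Z = 6490 + j2640 Ω
|Z| = √(6490² + 2640²) = 7010 Ω
∠Z = arctan(2640/6490) = 22.1°
I = V/|Z| = 32.8 mA
P = VI cos φ = 230 × 0.0328 × cos(22.1°) = 6.99 W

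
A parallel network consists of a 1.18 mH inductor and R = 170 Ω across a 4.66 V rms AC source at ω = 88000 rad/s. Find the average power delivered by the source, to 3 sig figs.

128 mW

X_L = ωL = 104 Ω
Parallel: admittances add. Y = 1/R + 1/(jωL)
Y = (0.00588 − j0.00963) S
|Y| = 0.0113 S → |Z| = 1/|Y| = 88.6 Ω, ∠Z = −∠Y = 58.6°
I = V/|Z| = 52.6 mA
P = VI cos φ = 4.66 × 0.0526 × cos(58.6°) = 128 mW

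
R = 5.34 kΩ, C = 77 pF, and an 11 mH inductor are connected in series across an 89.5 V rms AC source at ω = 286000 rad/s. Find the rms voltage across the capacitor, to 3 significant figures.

95.4 V

X_L = ωL = 3150 Ω
X_C = 1/(ωC) = 45400 Ω
Net reactance X = X_L − X_C = -42300 Ω
Z = 5340 − j42300 Ω
|Z| = √(5340² + 42300²) = 42600 Ω
I = V/|Z| = 2.10 mA
V_C = I·|Z_C| = 0.00210 × 45400 = 95.4 V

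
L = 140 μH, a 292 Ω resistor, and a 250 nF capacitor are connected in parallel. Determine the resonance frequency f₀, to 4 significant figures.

26.90 kHz

ω₀ = 1/√(LC) = 1/√(0.00014 × 2.5e-07) = 169000 rad/s
f₀ = ω₀/(2π) = 26.90 kHz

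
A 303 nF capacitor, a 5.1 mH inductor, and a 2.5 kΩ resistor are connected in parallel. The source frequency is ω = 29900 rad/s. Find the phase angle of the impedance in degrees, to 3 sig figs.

X_L = ωL = 152 Ω
X_C = 1/(ωC) = 110 Ω
Parallel: admittances add. Y = 1/R + 1/(jωL) + jωC
Y = (0.000400 + j0.00250) S
|Y| = 0.00253 S → |Z| = 1/|Y| = 395 Ω, ∠Z = −∠Y = -80.9°

-80.9°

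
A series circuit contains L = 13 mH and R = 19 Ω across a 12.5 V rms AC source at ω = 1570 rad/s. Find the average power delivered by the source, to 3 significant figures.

X_L = ωL = 20.4 Ω
Z = 19.0 + j20.4 Ω
|Z| = √(19.0² + 20.4²) = 27.9 Ω
∠Z = arctan(20.4/19.0) = 47.0°
I = V/|Z| = 448 mA
P = VI cos φ = 12.5 × 0.448 × cos(47.0°) = 3.82 W

3.82 W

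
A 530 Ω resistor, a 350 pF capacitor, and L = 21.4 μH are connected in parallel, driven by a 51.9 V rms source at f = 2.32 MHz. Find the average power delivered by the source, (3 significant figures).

ω = 2πf = 1.458e+07 rad/s
X_L = ωL = 312 Ω
X_C = 1/(ωC) = 196 Ω
Parallel: admittances add. Y = 1/R + 1/(jωL) + jωC
Y = (0.00189 + j0.00190) S
|Y| = 0.00268 S → |Z| = 1/|Y| = 374 Ω, ∠Z = −∠Y = -45.1°
I = V/|Z| = 139 mA
P = VI cos φ = 51.9 × 0.139 × cos(-45.1°) = 5.08 W

5.08 W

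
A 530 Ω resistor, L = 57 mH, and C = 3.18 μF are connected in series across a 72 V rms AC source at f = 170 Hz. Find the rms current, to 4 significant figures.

124.3 mA

ω = 2πf = 1068 rad/s
X_L = ωL = 60.88 Ω
X_C = 1/(ωC) = 294.4 Ω
Net reactance X = X_L − X_C = -233.5 Ω
Z = 530.0 − j233.5 Ω
|Z| = √(530.0² + 233.5²) = 579.2 Ω
I = V/|Z| = 72/579.2 = 124.3 mA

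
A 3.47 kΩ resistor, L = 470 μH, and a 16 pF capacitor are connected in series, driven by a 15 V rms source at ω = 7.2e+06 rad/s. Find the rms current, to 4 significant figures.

X_L = ωL = 3384 Ω
X_C = 1/(ωC) = 8681 Ω
Net reactance X = X_L − X_C = -5297 Ω
Z = 3470 − j5297 Ω
|Z| = √(3470² + 5297²) = 6332 Ω
I = V/|Z| = 15/6332 = 2.369 mA

2.369 mA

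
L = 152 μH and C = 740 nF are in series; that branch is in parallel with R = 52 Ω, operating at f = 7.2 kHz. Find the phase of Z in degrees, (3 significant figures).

-66.1°

ω = 2πf = 45240 rad/s
X_L = ωL = 6.88 Ω
X_C = 1/(ωC) = 29.9 Ω
Branch 1: Z₁ = R = 52.0 Ω
Branch 2 (series LC): Z₂ = j(X_L − X_C) = −j23.0 Ω
Parallel: Z = Z₁Z₂/(Z₁+Z₂), |Z| = 21.0 Ω, ∠Z = -66.1°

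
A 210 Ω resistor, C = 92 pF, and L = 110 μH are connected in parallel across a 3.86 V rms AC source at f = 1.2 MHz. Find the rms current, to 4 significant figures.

ω = 2πf = 7.54e+06 rad/s
X_L = ωL = 829.4 Ω
X_C = 1/(ωC) = 1442 Ω
Parallel: admittances add. Y = 1/R + 1/(jωL) + jωC
Y = (0.004762 − j0.0005121) S
|Y| = 0.004789 S → |Z| = 1/|Y| = 208.8 Ω, ∠Z = −∠Y = 6.138°
I = V/|Z| = 3.86/208.8 = 18.49 mA

18.49 mA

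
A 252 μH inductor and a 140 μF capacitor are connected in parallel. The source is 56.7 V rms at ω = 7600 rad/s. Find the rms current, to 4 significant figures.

30.72 A

X_L = ωL = 1.915 Ω
X_C = 1/(ωC) = 0.9398 Ω
Parallel: admittances add. Y = 1/(jωL) + jωC
Y = (0 + j0.5419) S
|Y| = 0.5419 S → |Z| = 1/|Y| = 1.845 Ω, ∠Z = −∠Y = -90.00°
I = V/|Z| = 56.7/1.845 = 30.72 A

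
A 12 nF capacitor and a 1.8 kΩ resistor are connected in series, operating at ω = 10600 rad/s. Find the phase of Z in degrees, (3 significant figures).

X_C = 1/(ωC) = 7860 Ω
Z = 1800 − j7860 Ω
|Z| = √(1800² + 7860²) = 8070 Ω
∠Z = arctan(-7860/1800) = -77.1°

-77.1°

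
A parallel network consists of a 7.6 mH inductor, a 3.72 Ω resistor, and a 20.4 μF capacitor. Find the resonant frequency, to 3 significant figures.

ω₀ = 1/√(LC) = 1/√(0.0076 × 2.04e-05) = 2540 rad/s
f₀ = ω₀/(2π) = 404 Hz

404 Hz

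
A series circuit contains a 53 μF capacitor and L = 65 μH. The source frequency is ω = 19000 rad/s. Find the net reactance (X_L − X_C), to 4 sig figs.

0.2420 Ω

X_L = ωL = 1.235 Ω
X_C = 1/(ωC) = 0.9930 Ω
X = 1.235 − 0.9930 = 0.2420 Ω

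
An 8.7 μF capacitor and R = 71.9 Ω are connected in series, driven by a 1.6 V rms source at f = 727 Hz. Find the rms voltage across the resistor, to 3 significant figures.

ω = 2πf = 4568 rad/s
X_C = 1/(ωC) = 25.2 Ω
Z = 71.9 − j25.2 Ω
|Z| = √(71.9² + 25.2²) = 76.2 Ω
I = V/|Z| = 21.0 mA
V_R = I·|Z_R| = 0.0210 × 71.9 = 1.51 V

1.51 V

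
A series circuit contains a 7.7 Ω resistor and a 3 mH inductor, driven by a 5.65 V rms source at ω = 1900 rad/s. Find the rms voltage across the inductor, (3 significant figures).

3.36 V

X_L = ωL = 5.70 Ω
Z = 7.70 + j5.70 Ω
|Z| = √(7.70² + 5.70²) = 9.58 Ω
I = V/|Z| = 590 mA
V_L = I·|Z_L| = 0.590 × 5.70 = 3.36 V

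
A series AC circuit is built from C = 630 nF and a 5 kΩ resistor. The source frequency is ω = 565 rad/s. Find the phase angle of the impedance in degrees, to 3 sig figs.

-29.3°

X_C = 1/(ωC) = 2810 Ω
Z = 5000 − j2810 Ω
|Z| = √(5000² + 2810²) = 5740 Ω
∠Z = arctan(-2810/5000) = -29.3°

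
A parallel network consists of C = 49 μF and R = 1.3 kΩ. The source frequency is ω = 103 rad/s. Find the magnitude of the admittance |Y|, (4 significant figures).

X_C = 1/(ωC) = 198.1 Ω
Parallel: admittances add. Y = 1/R + jωC
Y = (0.0007692 + j0.005047) S
|Y| = 0.005105 S → |Z| = 1/|Y| = 195.9 Ω, ∠Z = −∠Y = -81.33°

5.105 mS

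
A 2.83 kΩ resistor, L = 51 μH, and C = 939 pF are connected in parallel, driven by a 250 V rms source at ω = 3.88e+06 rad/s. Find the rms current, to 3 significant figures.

X_L = ωL = 198 Ω
X_C = 1/(ωC) = 274 Ω
Parallel: admittances add. Y = 1/R + 1/(jωL) + jωC
Y = (0.000353 − j0.00141) S
|Y| = 0.00145 S → |Z| = 1/|Y| = 688 Ω, ∠Z = −∠Y = 75.9°
I = V/|Z| = 250/688 = 363 mA

363 mA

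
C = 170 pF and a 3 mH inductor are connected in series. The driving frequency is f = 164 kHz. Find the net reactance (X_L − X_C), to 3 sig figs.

-2620 Ω

ω = 2πf = 1.03e+06 rad/s
X_L = ωL = 3090 Ω
X_C = 1/(ωC) = 5710 Ω
X = 3090 − 5710 = -2620 Ω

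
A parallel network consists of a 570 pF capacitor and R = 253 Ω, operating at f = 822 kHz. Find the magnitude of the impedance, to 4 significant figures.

ω = 2πf = 5.165e+06 rad/s
X_C = 1/(ωC) = 339.7 Ω
Parallel: admittances add. Y = 1/R + jωC
Y = (0.003953 + j0.002944) S
|Y| = 0.004928 S → |Z| = 1/|Y| = 202.9 Ω, ∠Z = −∠Y = -36.68°

202.9 Ω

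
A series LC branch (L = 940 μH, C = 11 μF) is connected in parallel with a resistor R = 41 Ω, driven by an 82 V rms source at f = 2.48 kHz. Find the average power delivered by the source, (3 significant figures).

ω = 2πf = 15580 rad/s
X_L = ωL = 14.6 Ω
X_C = 1/(ωC) = 5.83 Ω
Branch 1: Z₁ = R = 41.0 Ω
Branch 2 (series LC): Z₂ = j(X_L − X_C) = j8.81 Ω
Parallel: Z = Z₁Z₂/(Z₁+Z₂), |Z| = 8.62 Ω, ∠Z = 77.9°
I = V/|Z| = 9.52 A
P = VI cos φ = 82 × 9.52 × cos(77.9°) = 164 W

164 W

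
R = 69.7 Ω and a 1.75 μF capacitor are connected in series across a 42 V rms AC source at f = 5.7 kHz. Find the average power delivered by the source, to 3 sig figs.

ω = 2πf = 35810 rad/s
X_C = 1/(ωC) = 16.0 Ω
Z = 69.7 − j16.0 Ω
|Z| = √(69.7² + 16.0²) = 71.5 Ω
∠Z = arctan(-16.0/69.7) = -12.9°
I = V/|Z| = 587 mA
P = VI cos φ = 42 × 0.587 × cos(-12.9°) = 24.0 W

24.0 W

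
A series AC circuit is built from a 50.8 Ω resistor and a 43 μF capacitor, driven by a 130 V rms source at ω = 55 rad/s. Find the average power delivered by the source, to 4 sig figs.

X_C = 1/(ωC) = 422.8 Ω
Z = 50.80 − j422.8 Ω
|Z| = √(50.80² + 422.8²) = 425.9 Ω
∠Z = arctan(-422.8/50.80) = -83.15°
I = V/|Z| = 305.3 mA
P = VI cos φ = 130 × 0.3053 × cos(-83.15°) = 4.734 W

4.734 W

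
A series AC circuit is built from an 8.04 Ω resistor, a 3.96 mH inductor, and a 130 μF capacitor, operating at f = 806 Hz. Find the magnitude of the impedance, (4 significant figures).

20.20 Ω

ω = 2πf = 5064 rad/s
X_L = ωL = 20.05 Ω
X_C = 1/(ωC) = 1.519 Ω
Net reactance X = X_L − X_C = 18.54 Ω
Z = 8.040 + j18.54 Ω
|Z| = √(8.040² + 18.54²) = 20.20 Ω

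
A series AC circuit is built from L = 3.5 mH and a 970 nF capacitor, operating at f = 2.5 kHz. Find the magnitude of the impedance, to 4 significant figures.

10.65 Ω

ω = 2πf = 15710 rad/s
X_L = ωL = 54.98 Ω
X_C = 1/(ωC) = 65.63 Ω
Net reactance X = X_L − X_C = -10.65 Ω
Z = − j10.65 Ω
|Z| = √(0² + 10.65²) = 10.65 Ω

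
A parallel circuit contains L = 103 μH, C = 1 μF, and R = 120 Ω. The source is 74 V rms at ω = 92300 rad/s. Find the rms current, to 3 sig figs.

1.14 A

X_L = ωL = 9.51 Ω
X_C = 1/(ωC) = 10.8 Ω
Parallel: admittances add. Y = 1/R + 1/(jωL) + jωC
Y = (0.00833 − j0.0129) S
|Y| = 0.0153 S → |Z| = 1/|Y| = 65.2 Ω, ∠Z = −∠Y = 57.1°
I = V/|Z| = 74/65.2 = 1.14 A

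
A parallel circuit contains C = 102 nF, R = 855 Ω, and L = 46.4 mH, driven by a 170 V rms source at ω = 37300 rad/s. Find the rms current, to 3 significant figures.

583 mA

X_L = ωL = 1730 Ω
X_C = 1/(ωC) = 263 Ω
Parallel: admittances add. Y = 1/R + 1/(jωL) + jωC
Y = (0.00117 + j0.00323) S
|Y| = 0.00343 S → |Z| = 1/|Y| = 291 Ω, ∠Z = −∠Y = -70.1°
I = V/|Z| = 170/291 = 583 mA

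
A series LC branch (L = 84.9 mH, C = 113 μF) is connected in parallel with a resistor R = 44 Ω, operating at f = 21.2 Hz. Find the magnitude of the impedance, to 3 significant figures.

34.4 Ω

ω = 2πf = 133.2 rad/s
X_L = ωL = 11.3 Ω
X_C = 1/(ωC) = 66.4 Ω
Branch 1: Z₁ = R = 44.0 Ω
Branch 2 (series LC): Z₂ = j(X_L − X_C) = −j55.1 Ω
Parallel: Z = Z₁Z₂/(Z₁+Z₂), |Z| = 34.4 Ω, ∠Z = -38.6°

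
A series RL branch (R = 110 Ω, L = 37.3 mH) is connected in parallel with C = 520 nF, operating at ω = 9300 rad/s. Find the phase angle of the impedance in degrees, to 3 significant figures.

-69.5°

X_L = ωL = 347 Ω
X_C = 1/(ωC) = 207 Ω
Branch 1 (R+jX_L): Z₁ = 110 + j347 Ω, |Z₁| = 364 Ω
Branch 2 (−jX_C): Z₂ = −j207 Ω
Parallel: Z = Z₁Z₂/(Z₁+Z₂), |Z| = 422 Ω, ∠Z = -69.5°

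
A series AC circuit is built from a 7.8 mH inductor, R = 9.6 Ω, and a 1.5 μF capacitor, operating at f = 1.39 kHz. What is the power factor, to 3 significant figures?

0.760

ω = 2πf = 8734 rad/s
X_L = ωL = 68.1 Ω
X_C = 1/(ωC) = 76.3 Ω
Net reactance X = X_L − X_C = -8.21 Ω
Z = 9.60 − j8.21 Ω
|Z| = √(9.60² + 8.21²) = 12.6 Ω
∠Z = arctan(-8.21/9.60) = -40.5°
cos φ = cos(-40.5°) = 0.760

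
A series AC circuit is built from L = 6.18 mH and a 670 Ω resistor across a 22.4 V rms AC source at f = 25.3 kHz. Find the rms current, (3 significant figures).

ω = 2πf = 159000 rad/s
X_L = ωL = 982 Ω
Z = 670 + j982 Ω
|Z| = √(670² + 982²) = 1190 Ω
I = V/|Z| = 22.4/1190 = 18.8 mA

18.8 mA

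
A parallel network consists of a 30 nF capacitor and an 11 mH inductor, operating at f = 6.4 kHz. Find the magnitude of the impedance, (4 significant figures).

ω = 2πf = 40210 rad/s
X_L = ωL = 442.3 Ω
X_C = 1/(ωC) = 828.9 Ω
Parallel: admittances add. Y = 1/(jωL) + jωC
Y = (0 − j0.001054) S
|Y| = 0.001054 S → |Z| = 1/|Y| = 948.4 Ω, ∠Z = −∠Y = 90.00°

948.4 Ω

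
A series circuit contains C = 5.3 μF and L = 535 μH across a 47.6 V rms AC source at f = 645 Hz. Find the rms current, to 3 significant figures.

1.07 A

ω = 2πf = 4053 rad/s
X_L = ωL = 2.17 Ω
X_C = 1/(ωC) = 46.6 Ω
Net reactance X = X_L − X_C = -44.4 Ω
Z = − j44.4 Ω
|Z| = √(0² + 44.4²) = 44.4 Ω
I = V/|Z| = 47.6/44.4 = 1.07 A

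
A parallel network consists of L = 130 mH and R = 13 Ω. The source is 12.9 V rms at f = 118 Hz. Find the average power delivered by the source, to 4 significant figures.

ω = 2πf = 741.4 rad/s
X_L = ωL = 96.38 Ω
Parallel: admittances add. Y = 1/R + 1/(jωL)
Y = (0.07692 − j0.01038) S
|Y| = 0.07762 S → |Z| = 1/|Y| = 12.88 Ω, ∠Z = −∠Y = 7.682°
I = V/|Z| = 1.001 A
P = VI cos φ = 12.9 × 1.001 × cos(7.682°) = 12.80 W

12.80 W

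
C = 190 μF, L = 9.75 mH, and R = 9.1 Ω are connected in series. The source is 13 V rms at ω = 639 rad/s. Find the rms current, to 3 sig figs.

1.40 A

X_L = ωL = 6.23 Ω
X_C = 1/(ωC) = 8.24 Ω
Net reactance X = X_L − X_C = -2.01 Ω
Z = 9.10 − j2.01 Ω
|Z| = √(9.10² + 2.01²) = 9.32 Ω
I = V/|Z| = 13/9.32 = 1.40 A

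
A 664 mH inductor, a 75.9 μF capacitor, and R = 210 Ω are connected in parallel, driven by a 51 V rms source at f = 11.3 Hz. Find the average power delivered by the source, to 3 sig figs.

12.4 W

ω = 2πf = 71.00 rad/s
X_L = ωL = 47.1 Ω
X_C = 1/(ωC) = 186 Ω
Parallel: admittances add. Y = 1/R + 1/(jωL) + jωC
Y = (0.00476 − j0.0158) S
|Y| = 0.0165 S → |Z| = 1/|Y| = 60.5 Ω, ∠Z = −∠Y = 73.3°
I = V/|Z| = 843 mA
P = VI cos φ = 51 × 0.843 × cos(73.3°) = 12.4 W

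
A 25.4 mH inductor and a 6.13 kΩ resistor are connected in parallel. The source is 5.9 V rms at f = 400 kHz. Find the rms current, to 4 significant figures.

966.9 μA

ω = 2πf = 2.513e+06 rad/s
X_L = ωL = 63840 Ω
Parallel: admittances add. Y = 1/R + 1/(jωL)
Y = (0.0001631 − j1.566e-05) S
|Y| = 0.0001639 S → |Z| = 1/|Y| = 6102 Ω, ∠Z = −∠Y = 5.485°
I = V/|Z| = 5.9/6102 = 966.9 μA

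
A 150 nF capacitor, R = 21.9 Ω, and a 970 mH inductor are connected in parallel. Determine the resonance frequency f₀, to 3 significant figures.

417 Hz

ω₀ = 1/√(LC) = 1/√(0.97 × 1.5e-07) = 2622 rad/s
f₀ = ω₀/(2π) = 417 Hz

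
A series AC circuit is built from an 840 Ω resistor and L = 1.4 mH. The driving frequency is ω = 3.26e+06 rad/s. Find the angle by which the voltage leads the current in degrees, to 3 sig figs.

79.6°

X_L = ωL = 4560 Ω
Z = 840 + j4560 Ω
|Z| = √(840² + 4560²) = 4640 Ω
∠Z = arctan(4560/840) = 79.6°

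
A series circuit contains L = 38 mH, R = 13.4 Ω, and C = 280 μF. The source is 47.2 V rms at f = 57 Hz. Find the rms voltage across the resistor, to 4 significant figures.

45.55 V

ω = 2πf = 358.1 rad/s
X_L = ωL = 13.61 Ω
X_C = 1/(ωC) = 9.972 Ω
Net reactance X = X_L − X_C = 3.637 Ω
Z = 13.40 + j3.637 Ω
|Z| = √(13.40² + 3.637²) = 13.88 Ω
I = V/|Z| = 3.399 A
V_R = I·|Z_R| = 3.399 × 13.40 = 45.55 V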